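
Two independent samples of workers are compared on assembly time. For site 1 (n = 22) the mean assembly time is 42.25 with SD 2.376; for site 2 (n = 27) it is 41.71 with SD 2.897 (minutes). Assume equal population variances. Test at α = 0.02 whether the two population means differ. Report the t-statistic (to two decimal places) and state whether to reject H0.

Let group 1 = site 1, group 2 = site 2. H0: μ_1 = μ_2; H1: μ_1 ≠ μ_2 (two-sample pooled-variance t-test, two-sided).
s_p² = [(22−1)·2.376² + (27−1)·2.897²]/(22+27−2) = 7.16512
t = (42.25 − 41.71)/√[7.16512·(1/22 + 1/27)] = 0.70
df = n₁ + n₂ − 2 = 47
Two-sided p-value ≈ 0.4859
Since p ≈ 0.4859 > α = 0.02, fail to reject H0; the data do not provide sufficient evidence against H0.

t = 0.70; fail to reject H0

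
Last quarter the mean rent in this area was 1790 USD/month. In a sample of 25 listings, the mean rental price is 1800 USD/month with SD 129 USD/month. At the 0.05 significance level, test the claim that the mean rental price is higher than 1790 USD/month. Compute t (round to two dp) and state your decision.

t = 0.39; fail to reject H0

H0: μ = 1790; H1: μ > 1790 (one-sample t-test, right-tailed).
t = (x̄ − μ₀)/(s/√n) = (1800 − 1790)/(129/√25) = 0.39
df = n − 1 = 24
p-value = P(T ≥ 0.39) ≈ 0.351
Since p ≈ 0.351 > α = 0.05, fail to reject H0; the evidence is not statistically significant.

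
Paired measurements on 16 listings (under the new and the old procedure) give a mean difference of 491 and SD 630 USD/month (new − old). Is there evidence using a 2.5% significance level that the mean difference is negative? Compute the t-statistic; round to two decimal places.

H0: μ_d = 0; H1: μ_d < 0 (paired t-test on the differences, left-tailed).
t = d̄/(s_d/√n) = 491/(630/√16) = 3.12
df = n − 1 = 15
p-value = P(T ≤ 3.12) ≈ 0.9965
Since p ≈ 0.9965 > α = 0.025, fail to reject H0; the evidence is not statistically significant.

3.12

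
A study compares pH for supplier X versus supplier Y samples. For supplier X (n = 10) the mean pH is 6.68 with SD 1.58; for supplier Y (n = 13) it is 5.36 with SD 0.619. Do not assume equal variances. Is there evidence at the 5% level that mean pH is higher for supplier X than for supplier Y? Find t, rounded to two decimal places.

2.50

Let group 1 = supplier X, group 2 = supplier Y. H0: μ_1 = μ_2; H1: μ_1 > μ_2 (Welch's two-sample t-test, right-tailed).
t = (x̄_1 − x̄_2)/√(s_1²/n_1 + s_2²/n_2) = (6.68 − 5.36)/√(1.58²/10 + 0.619²/13) = 2.50
Welch–Satterthwaite df ≈ 11.13
p-value = P(T ≥ 2.50) ≈ 0.0147
Since p ≈ 0.0147 < α = 0.05, reject H0; the evidence is statistically significant.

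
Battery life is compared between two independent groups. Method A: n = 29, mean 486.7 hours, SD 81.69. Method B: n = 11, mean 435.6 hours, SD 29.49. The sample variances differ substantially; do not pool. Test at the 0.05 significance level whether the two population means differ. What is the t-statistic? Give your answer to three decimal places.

Let group 1 = method A, group 2 = method B. H0: μ_1 = μ_2; H1: μ_1 ≠ μ_2 (Welch's two-sample t-test, two-sided).
t = (x̄_1 − x̄_2)/√(s_1²/n_1 + s_2²/n_2) = (486.7 − 435.6)/√(81.69²/29 + 29.49²/11) = 2.906
Welch–Satterthwaite df ≈ 37.99
Two-sided p-value ≈ 0.0061
Since p ≈ 0.0061 < α = 0.05, reject H0; the data support H1.

2.906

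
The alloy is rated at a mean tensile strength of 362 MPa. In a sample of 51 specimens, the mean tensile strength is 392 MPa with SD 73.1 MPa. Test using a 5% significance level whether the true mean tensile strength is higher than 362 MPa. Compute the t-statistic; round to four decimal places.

2.9308

H0: μ = 362; H1: μ > 362 (one-sample t-test, right-tailed).
t = (x̄ − μ₀)/(s/√n) = (392 − 362)/(73.1/√51) = 2.9308
df = n − 1 = 50
p-value = P(T ≥ 2.9308) ≈ 0.0025
Since p ≈ 0.0025 < α = 0.05, reject H0; the data support H1.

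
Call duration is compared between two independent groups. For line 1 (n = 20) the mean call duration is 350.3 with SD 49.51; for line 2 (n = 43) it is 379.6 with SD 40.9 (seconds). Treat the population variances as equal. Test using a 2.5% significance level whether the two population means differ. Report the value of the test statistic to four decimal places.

-2.4736

Let group 1 = line 1, group 2 = line 2. H0: μ_1 = μ_2; H1: μ_1 ≠ μ_2 (two-sample pooled-variance t-test, two-sided).
s_p² = [(20−1)·49.51² + (43−1)·40.9²]/(20+43−2) = 1915.27
t = (350.3 − 379.6)/√[1915.27·(1/20 + 1/43)] = -2.4736
df = n₁ + n₂ − 2 = 61
Two-sided p-value ≈ 0.016
Since p ≈ 0.016 < α = 0.025, reject H0; the evidence is statistically significant.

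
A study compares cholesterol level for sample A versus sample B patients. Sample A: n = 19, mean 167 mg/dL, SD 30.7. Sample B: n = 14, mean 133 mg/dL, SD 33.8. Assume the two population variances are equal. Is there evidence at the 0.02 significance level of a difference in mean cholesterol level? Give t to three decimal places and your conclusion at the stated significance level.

Let group 1 = sample A, group 2 = sample B. H0: μ_1 = μ_2; H1: μ_1 ≠ μ_2 (two-sample pooled-variance t-test, two-sided).
s_p² = [(19−1)·30.7² + (14−1)·33.8²]/(19+14−2) = 1026.34
t = (167 − 133)/√[1026.34·(1/19 + 1/14)] = 3.013
df = n₁ + n₂ − 2 = 31
Two-sided p-value ≈ 0.005
Since p ≈ 0.005 < α = 0.02, reject H0; the data support H1.

t = 3.013; reject H0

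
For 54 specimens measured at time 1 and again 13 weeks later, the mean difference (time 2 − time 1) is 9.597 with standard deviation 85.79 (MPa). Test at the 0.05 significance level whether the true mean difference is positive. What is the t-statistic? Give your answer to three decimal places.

H0: μ_d = 0; H1: μ_d > 0 (paired t-test on the differences, right-tailed).
t = d̄/(s_d/√n) = 9.597/(85.79/√54) = 0.822
df = n − 1 = 53
p-value = P(T ≥ 0.822) ≈ 0.2074
Since p ≈ 0.2074 > α = 0.05, fail to reject H0; the evidence is not statistically significant.

0.822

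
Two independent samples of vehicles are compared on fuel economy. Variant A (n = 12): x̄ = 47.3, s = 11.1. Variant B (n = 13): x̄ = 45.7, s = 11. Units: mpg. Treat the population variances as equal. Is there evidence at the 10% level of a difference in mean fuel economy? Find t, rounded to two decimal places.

Let group 1 = variant A, group 2 = variant B. H0: μ_1 = μ_2; H1: μ_1 ≠ μ_2 (two-sample pooled-variance t-test, two-sided).
s_p² = [(12−1)·11.1² + (13−1)·11²]/(12+13−2) = 122.057
t = (47.3 − 45.7)/√[122.057·(1/12 + 1/13)] = 0.36
df = n₁ + n₂ − 2 = 23
Two-sided p-value ≈ 0.7208
Since p ≈ 0.7208 > α = 0.1, fail to reject H0; the evidence is not statistically significant.

0.36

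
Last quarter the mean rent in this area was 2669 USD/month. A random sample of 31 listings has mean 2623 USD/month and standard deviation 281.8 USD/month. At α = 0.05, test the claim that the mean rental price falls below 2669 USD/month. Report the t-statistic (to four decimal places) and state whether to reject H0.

H0: μ = 2669; H1: μ < 2669 (one-sample t-test, left-tailed).
t = (x̄ − μ₀)/(s/√n) = (2623 − 2669)/(281.8/√31) = -0.9089
df = n − 1 = 30
p-value = P(T ≤ -0.9089) ≈ 0.1853
Since p ≈ 0.1853 > α = 0.05, fail to reject H0; the evidence is not statistically significant.

t = -0.9089; fail to reject H0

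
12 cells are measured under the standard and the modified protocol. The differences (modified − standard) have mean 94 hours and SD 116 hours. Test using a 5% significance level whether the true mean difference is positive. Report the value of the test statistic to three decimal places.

H0: μ_d = 0; H1: μ_d > 0 (paired t-test on the differences, right-tailed).
t = d̄/(s_d/√n) = 94/(116/√12) = 2.807
df = n − 1 = 11
p-value = P(T ≥ 2.807) ≈ 0.009
Since p ≈ 0.009 < α = 0.05, reject H0; the evidence is statistically significant.

2.807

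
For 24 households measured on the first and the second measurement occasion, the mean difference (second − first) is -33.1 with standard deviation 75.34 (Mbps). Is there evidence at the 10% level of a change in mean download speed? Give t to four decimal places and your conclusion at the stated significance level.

t = -2.1523; reject H0

H0: μ_d = 0; H1: μ_d ≠ 0 (paired t-test on the differences, two-sided).
t = d̄/(s_d/√n) = -33.1/(75.34/√24) = -2.1523
df = n − 1 = 23
Two-sided p-value ≈ 0.042
Since p ≈ 0.042 < α = 0.1, reject H0; the evidence is statistically significant.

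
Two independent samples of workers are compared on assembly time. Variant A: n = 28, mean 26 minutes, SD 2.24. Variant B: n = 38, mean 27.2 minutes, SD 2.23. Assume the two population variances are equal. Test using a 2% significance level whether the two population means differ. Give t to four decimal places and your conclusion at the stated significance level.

Let group 1 = variant A, group 2 = variant B. H0: μ_1 = μ_2; H1: μ_1 ≠ μ_2 (two-sample pooled-variance t-test, two-sided).
s_p² = [(28−1)·2.24² + (38−1)·2.23²]/(28+38−2) = 4.99176
t = (26 − 27.2)/√[4.99176·(1/28 + 1/38)] = -2.1565
df = n₁ + n₂ − 2 = 64
Two-sided p-value ≈ 0.0348
Since p ≈ 0.0348 > α = 0.02, fail to reject H0; the evidence is not statistically significant.

t = -2.1565; fail to reject H0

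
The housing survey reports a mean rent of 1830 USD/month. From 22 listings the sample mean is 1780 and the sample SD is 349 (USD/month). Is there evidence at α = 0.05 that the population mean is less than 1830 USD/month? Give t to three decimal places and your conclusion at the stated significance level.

t = -0.672; fail to reject H0

H0: μ = 1830; H1: μ < 1830 (one-sample t-test, left-tailed).
t = (x̄ − μ₀)/(s/√n) = (1780 − 1830)/(349/√22) = -0.672
df = n − 1 = 21
p-value = P(T ≤ -0.672) ≈ 0.254
Since p ≈ 0.254 > α = 0.05, fail to reject H0; the data do not provide sufficient evidence against H0.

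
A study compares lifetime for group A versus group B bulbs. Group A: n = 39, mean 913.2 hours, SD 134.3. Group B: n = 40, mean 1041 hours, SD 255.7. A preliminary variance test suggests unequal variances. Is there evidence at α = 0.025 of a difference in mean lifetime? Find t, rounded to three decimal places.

-2.791

Let group 1 = group A, group 2 = group B. H0: μ_1 = μ_2; H1: μ_1 ≠ μ_2 (Welch's two-sample t-test, two-sided).
t = (x̄_1 − x̄_2)/√(s_1²/n_1 + s_2²/n_2) = (913.2 − 1041)/√(134.3²/39 + 255.7²/40) = -2.791
Welch–Satterthwaite df ≈ 59.32
Two-sided p-value ≈ 0.0071
Since p ≈ 0.0071 < α = 0.025, reject H0; the data support H1.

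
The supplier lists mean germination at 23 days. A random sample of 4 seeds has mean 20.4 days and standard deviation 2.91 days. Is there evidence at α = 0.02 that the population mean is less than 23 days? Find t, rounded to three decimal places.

H0: μ = 23; H1: μ < 23 (one-sample t-test, left-tailed).
t = (x̄ − μ₀)/(s/√n) = (20.4 − 23)/(2.91/√4) = -1.787
df = n − 1 = 3
p-value = P(T ≤ -1.787) ≈ 0.0860
Since p ≈ 0.0860 > α = 0.02, fail to reject H0; the data do not provide sufficient evidence against H0.

-1.787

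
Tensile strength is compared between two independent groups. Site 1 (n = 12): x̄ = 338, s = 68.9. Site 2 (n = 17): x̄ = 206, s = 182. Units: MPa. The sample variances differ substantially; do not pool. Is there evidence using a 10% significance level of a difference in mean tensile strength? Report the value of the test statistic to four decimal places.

2.7264

Let group 1 = site 1, group 2 = site 2. H0: μ_1 = μ_2; H1: μ_1 ≠ μ_2 (Welch's two-sample t-test, two-sided).
t = (x̄_1 − x̄_2)/√(s_1²/n_1 + s_2²/n_2) = (338 − 206)/√(68.9²/12 + 182²/17) = 2.7264
Welch–Satterthwaite df ≈ 21.85
Two-sided p-value ≈ 0.012
Since p ≈ 0.012 < α = 0.1, reject H0; the evidence is statistically significant.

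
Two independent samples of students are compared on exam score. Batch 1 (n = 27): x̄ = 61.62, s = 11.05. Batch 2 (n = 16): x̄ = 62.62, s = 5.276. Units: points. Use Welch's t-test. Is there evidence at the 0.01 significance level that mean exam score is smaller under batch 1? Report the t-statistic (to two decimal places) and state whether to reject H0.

t = -0.40; fail to reject H0

Let group 1 = batch 1, group 2 = batch 2. H0: μ_1 = μ_2; H1: μ_1 < μ_2 (Welch's two-sample t-test, left-tailed).
t = (x̄_1 − x̄_2)/√(s_1²/n_1 + s_2²/n_2) = (61.62 − 62.62)/√(11.05²/27 + 5.276²/16) = -0.40
Welch–Satterthwaite df ≈ 39.67
p-value = P(T ≤ -0.40) ≈ 0.346
Since p ≈ 0.346 > α = 0.01, fail to reject H0; the data do not provide sufficient evidence against H0.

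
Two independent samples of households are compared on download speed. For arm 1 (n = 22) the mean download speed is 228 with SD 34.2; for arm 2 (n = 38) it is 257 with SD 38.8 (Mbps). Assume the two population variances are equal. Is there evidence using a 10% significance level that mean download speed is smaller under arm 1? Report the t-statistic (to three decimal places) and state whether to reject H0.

Let group 1 = arm 1, group 2 = arm 2. H0: μ_1 = μ_2; H1: μ_1 < μ_2 (two-sample pooled-variance t-test, left-tailed).
s_p² = [(22−1)·34.2² + (38−1)·38.8²]/(22+38−2) = 1383.86
t = (228 − 257)/√[1383.86·(1/22 + 1/38)] = -2.910
df = n₁ + n₂ − 2 = 58
p-value = P(T ≤ -2.910) ≈ 0.0026
Since p ≈ 0.0026 < α = 0.1, reject H0; the evidence is statistically significant.

t = -2.910; reject H0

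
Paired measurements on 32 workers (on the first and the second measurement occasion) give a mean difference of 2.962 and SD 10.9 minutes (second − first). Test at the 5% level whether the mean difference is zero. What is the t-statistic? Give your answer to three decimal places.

H0: μ_d = 0; H1: μ_d ≠ 0 (paired t-test on the differences, two-sided).
t = d̄/(s_d/√n) = 2.962/(10.9/√32) = 1.537
df = n − 1 = 31
Two-sided p-value ≈ 0.134
Since p ≈ 0.134 > α = 0.05, fail to reject H0; the evidence is not statistically significant.

1.537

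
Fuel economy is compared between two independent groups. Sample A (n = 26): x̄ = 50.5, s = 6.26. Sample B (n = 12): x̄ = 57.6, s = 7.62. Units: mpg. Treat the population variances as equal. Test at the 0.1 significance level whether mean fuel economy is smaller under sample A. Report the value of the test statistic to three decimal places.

-3.034

Let group 1 = sample A, group 2 = sample B. H0: μ_1 = μ_2; H1: μ_1 < μ_2 (two-sample pooled-variance t-test, left-tailed).
s_p² = [(26−1)·6.26² + (12−1)·7.62²]/(26+12−2) = 44.9555
t = (50.5 − 57.6)/√[44.9555·(1/26 + 1/12)] = -3.034
df = n₁ + n₂ − 2 = 36
p-value = P(T ≤ -3.034) ≈ 0.002
Since p ≈ 0.002 < α = 0.1, reject H0; the data support H1.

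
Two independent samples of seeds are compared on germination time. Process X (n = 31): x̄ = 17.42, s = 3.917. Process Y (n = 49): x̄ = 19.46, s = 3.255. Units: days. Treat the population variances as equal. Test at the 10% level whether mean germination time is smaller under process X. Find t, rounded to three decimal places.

Let group 1 = process X, group 2 = process Y. H0: μ_1 = μ_2; H1: μ_1 < μ_2 (two-sample pooled-variance t-test, left-tailed).
s_p² = [(31−1)·3.917² + (49−1)·3.255²]/(31+49−2) = 12.4211
t = (17.42 − 19.46)/√[12.4211·(1/31 + 1/49)] = -2.522
df = n₁ + n₂ − 2 = 78
p-value = P(T ≤ -2.522) ≈ 0.0068
Since p ≈ 0.0068 < α = 0.1, reject H0; the data support H1.

-2.522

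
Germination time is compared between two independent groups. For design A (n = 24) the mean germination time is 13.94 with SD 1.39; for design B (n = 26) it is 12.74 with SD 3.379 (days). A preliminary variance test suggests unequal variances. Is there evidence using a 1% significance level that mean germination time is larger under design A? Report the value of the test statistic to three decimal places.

1.665

Let group 1 = design A, group 2 = design B. H0: μ_1 = μ_2; H1: μ_1 > μ_2 (Welch's two-sample t-test, right-tailed).
t = (x̄_1 − x̄_2)/√(s_1²/n_1 + s_2²/n_2) = (13.94 − 12.74)/√(1.39²/24 + 3.379²/26) = 1.665
Welch–Satterthwaite df ≈ 33.77
p-value = P(T ≥ 1.665) ≈ 0.0526
Since p ≈ 0.0526 > α = 0.01, fail to reject H0; the evidence is not statistically significant.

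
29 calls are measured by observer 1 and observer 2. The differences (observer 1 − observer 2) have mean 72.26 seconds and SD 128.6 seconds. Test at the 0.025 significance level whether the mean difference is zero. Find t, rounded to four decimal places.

3.0259

H0: μ_d = 0; H1: μ_d ≠ 0 (paired t-test on the differences, two-sided).
t = d̄/(s_d/√n) = 72.26/(128.6/√29) = 3.0259
df = n − 1 = 28
Two-sided p-value ≈ 0.005
Since p ≈ 0.005 < α = 0.025, reject H0; the data support H1.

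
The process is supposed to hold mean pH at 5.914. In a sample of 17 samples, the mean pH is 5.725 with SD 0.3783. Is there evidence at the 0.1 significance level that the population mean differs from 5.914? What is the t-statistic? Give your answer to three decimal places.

-2.060

H0: μ = 5.914; H1: μ ≠ 5.914 (one-sample t-test, two-sided).
t = (x̄ − μ₀)/(s/√n) = (5.725 − 5.914)/(0.3783/√17) = -2.060
df = n − 1 = 16
Two-sided p-value ≈ 0.056
Since p ≈ 0.056 < α = 0.1, reject H0; the data support H1.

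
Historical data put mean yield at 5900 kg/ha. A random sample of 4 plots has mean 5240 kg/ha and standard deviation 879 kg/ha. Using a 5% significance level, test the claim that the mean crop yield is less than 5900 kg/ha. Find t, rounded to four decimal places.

H0: μ = 5900; H1: μ < 5900 (one-sample t-test, left-tailed).
t = (x̄ − μ₀)/(s/√n) = (5240 − 5900)/(879/√4) = -1.5017
df = n − 1 = 3
p-value = P(T ≤ -1.5017) ≈ 0.115
Since p ≈ 0.115 > α = 0.05, fail to reject H0; the evidence is not statistically significant.

-1.5017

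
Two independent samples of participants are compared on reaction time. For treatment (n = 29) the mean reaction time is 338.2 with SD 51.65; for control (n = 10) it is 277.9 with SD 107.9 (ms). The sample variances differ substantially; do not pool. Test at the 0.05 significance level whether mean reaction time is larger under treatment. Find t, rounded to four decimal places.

Let group 1 = treatment, group 2 = control. H0: μ_1 = μ_2; H1: μ_1 > μ_2 (Welch's two-sample t-test, right-tailed).
t = (x̄_1 − x̄_2)/√(s_1²/n_1 + s_2²/n_2) = (338.2 − 277.9)/√(51.65²/29 + 107.9²/10) = 1.7013
Welch–Satterthwaite df ≈ 10.46
p-value = P(T ≥ 1.7013) ≈ 0.0592
Since p ≈ 0.0592 > α = 0.05, fail to reject H0; the evidence is not statistically significant.

1.7013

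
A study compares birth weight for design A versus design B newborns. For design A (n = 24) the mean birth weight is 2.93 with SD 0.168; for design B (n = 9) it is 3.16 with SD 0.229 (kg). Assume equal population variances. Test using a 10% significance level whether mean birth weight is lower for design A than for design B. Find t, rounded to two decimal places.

-3.17

Let group 1 = design A, group 2 = design B. H0: μ_1 = μ_2; H1: μ_1 < μ_2 (two-sample pooled-variance t-test, left-tailed).
s_p² = [(24−1)·0.168² + (9−1)·0.229²]/(24+9−2) = 0.0344735
t = (2.93 − 3.16)/√[0.0344735·(1/24 + 1/9)] = -3.17
df = n₁ + n₂ − 2 = 31
p-value = P(T ≤ -3.17) ≈ 0.0017
Since p ≈ 0.0017 < α = 0.1, reject H0; the evidence is statistically significant.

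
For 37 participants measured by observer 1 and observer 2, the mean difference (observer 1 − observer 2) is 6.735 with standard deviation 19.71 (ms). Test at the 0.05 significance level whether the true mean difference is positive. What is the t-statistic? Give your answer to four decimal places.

2.0785

H0: μ_d = 0; H1: μ_d > 0 (paired t-test on the differences, right-tailed).
t = d̄/(s_d/√n) = 6.735/(19.71/√37) = 2.0785
df = n − 1 = 36
p-value = P(T ≥ 2.0785) ≈ 0.022
Since p ≈ 0.022 < α = 0.05, reject H0; the evidence is statistically significant.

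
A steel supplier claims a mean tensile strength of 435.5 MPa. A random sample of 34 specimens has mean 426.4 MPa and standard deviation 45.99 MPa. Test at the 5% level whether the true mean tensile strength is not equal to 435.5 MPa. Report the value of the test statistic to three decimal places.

H0: μ = 435.5; H1: μ ≠ 435.5 (one-sample t-test, two-sided).
t = (x̄ − μ₀)/(s/√n) = (426.4 − 435.5)/(45.99/√34) = -1.154
df = n − 1 = 33
Two-sided p-value ≈ 0.2569
Since p ≈ 0.2569 > α = 0.05, fail to reject H0; the data do not provide sufficient evidence against H0.

-1.154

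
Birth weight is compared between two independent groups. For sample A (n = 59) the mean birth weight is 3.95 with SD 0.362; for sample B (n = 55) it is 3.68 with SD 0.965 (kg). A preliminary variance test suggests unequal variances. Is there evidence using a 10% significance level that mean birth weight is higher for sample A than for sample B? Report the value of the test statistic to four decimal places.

Let group 1 = sample A, group 2 = sample B. H0: μ_1 = μ_2; H1: μ_1 > μ_2 (Welch's two-sample t-test, right-tailed).
t = (x̄_1 − x̄_2)/√(s_1²/n_1 + s_2²/n_2) = (3.95 − 3.68)/√(0.362²/59 + 0.965²/55) = 1.9510
Welch–Satterthwaite df ≈ 68.01
p-value = P(T ≥ 1.9510) ≈ 0.0276
Since p ≈ 0.0276 < α = 0.1, reject H0; the evidence is statistically significant.

1.9510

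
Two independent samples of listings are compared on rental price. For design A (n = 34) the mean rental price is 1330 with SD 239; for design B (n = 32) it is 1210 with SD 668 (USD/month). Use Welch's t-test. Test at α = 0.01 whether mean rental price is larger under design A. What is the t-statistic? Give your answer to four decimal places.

0.9600

Let group 1 = design A, group 2 = design B. H0: μ_1 = μ_2; H1: μ_1 > μ_2 (Welch's two-sample t-test, right-tailed).
t = (x̄_1 − x̄_2)/√(s_1²/n_1 + s_2²/n_2) = (1330 − 1210)/√(239²/34 + 668²/32) = 0.9600
Welch–Satterthwaite df ≈ 38.40
p-value = P(T ≥ 0.9600) ≈ 0.1715
Since p ≈ 0.1715 > α = 0.01, fail to reject H0; the data do not provide sufficient evidence against H0.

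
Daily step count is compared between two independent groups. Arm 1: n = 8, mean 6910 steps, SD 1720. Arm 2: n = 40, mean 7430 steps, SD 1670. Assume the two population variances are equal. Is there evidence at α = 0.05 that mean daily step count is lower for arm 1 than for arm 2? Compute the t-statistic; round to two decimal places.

-0.80

Let group 1 = arm 1, group 2 = arm 2. H0: μ_1 = μ_2; H1: μ_1 < μ_2 (two-sample pooled-variance t-test, left-tailed).
s_p² = [(8−1)·1720² + (40−1)·1670²]/(8+40−2) = 2814690
t = (6910 − 7430)/√[2814690·(1/8 + 1/40)] = -0.80
df = n₁ + n₂ − 2 = 46
p-value = P(T ≤ -0.80) ≈ 0.2138
Since p ≈ 0.2138 > α = 0.05, fail to reject H0; the evidence is not statistically significant.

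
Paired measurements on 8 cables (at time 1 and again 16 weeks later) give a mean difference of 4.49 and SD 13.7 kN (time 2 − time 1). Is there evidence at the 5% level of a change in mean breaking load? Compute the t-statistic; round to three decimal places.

H0: μ_d = 0; H1: μ_d ≠ 0 (paired t-test on the differences, two-sided).
t = d̄/(s_d/√n) = 4.49/(13.7/√8) = 0.927
df = n − 1 = 7
Two-sided p-value ≈ 0.385
Since p ≈ 0.385 > α = 0.05, fail to reject H0; the data do not provide sufficient evidence against H0.

0.927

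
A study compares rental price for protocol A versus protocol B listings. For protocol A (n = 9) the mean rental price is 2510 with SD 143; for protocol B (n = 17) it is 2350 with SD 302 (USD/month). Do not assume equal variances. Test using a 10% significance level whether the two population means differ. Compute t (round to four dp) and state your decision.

Let group 1 = protocol A, group 2 = protocol B. H0: μ_1 = μ_2; H1: μ_1 ≠ μ_2 (Welch's two-sample t-test, two-sided).
t = (x̄_1 − x̄_2)/√(s_1²/n_1 + s_2²/n_2) = (2510 − 2350)/√(143²/9 + 302²/17) = 1.8309
Welch–Satterthwaite df ≈ 23.86
Two-sided p-value ≈ 0.0796
Since p ≈ 0.0796 < α = 0.1, reject H0; the data support H1.

t = 1.8309; reject H0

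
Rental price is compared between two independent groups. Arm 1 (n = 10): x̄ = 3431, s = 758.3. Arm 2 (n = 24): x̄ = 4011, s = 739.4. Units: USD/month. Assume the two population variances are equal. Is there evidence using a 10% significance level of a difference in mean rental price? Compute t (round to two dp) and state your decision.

Let group 1 = arm 1, group 2 = arm 2. H0: μ_1 = μ_2; H1: μ_1 ≠ μ_2 (two-sample pooled-variance t-test, two-sided).
s_p² = [(10−1)·758.3² + (24−1)·739.4²]/(10+24−2) = 554674
t = (3431 − 4011)/√[554674·(1/10 + 1/24)] = -2.07
df = n₁ + n₂ − 2 = 32
Two-sided p-value ≈ 0.047
Since p ≈ 0.047 < α = 0.1, reject H0; the evidence is statistically significant.

t = -2.07; reject H0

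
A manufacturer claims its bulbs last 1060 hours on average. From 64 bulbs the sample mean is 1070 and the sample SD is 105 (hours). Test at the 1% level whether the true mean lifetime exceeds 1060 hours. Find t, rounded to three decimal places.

0.762

H0: μ = 1060; H1: μ > 1060 (one-sample t-test, right-tailed).
t = (x̄ − μ₀)/(s/√n) = (1070 − 1060)/(105/√64) = 0.762
df = n − 1 = 63
p-value = P(T ≥ 0.762) ≈ 0.224
Since p ≈ 0.224 > α = 0.01, fail to reject H0; the data do not provide sufficient evidence against H0.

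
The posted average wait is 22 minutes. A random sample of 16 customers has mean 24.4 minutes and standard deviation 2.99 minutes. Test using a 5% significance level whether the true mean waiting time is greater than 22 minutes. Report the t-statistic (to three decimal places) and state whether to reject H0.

H0: μ = 22; H1: μ > 22 (one-sample t-test, right-tailed).
t = (x̄ − μ₀)/(s/√n) = (24.4 − 22)/(2.99/√16) = 3.211
df = n − 1 = 15
p-value = P(T ≥ 3.211) ≈ 0.003
Since p ≈ 0.003 < α = 0.05, reject H0; the data support H1.

t = 3.211; reject H0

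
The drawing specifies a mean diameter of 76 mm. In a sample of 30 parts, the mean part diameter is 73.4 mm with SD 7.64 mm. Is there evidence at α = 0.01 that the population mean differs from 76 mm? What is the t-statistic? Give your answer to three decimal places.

H0: μ = 76; H1: μ ≠ 76 (one-sample t-test, two-sided).
t = (x̄ − μ₀)/(s/√n) = (73.4 − 76)/(7.64/√30) = -1.864
df = n − 1 = 29
Two-sided p-value ≈ 0.0725
Since p ≈ 0.0725 > α = 0.01, fail to reject H0; the evidence is not statistically significant.

-1.864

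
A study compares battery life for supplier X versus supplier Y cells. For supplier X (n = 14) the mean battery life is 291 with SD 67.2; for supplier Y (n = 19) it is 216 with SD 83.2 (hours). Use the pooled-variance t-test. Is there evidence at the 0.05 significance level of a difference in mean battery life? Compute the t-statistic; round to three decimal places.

Let group 1 = supplier X, group 2 = supplier Y. H0: μ_1 = μ_2; H1: μ_1 ≠ μ_2 (two-sample pooled-variance t-test, two-sided).
s_p² = [(14−1)·67.2² + (19−1)·83.2²]/(14+19−2) = 5913.1
t = (291 − 216)/√[5913.1·(1/14 + 1/19)] = 2.769
df = n₁ + n₂ − 2 = 31
Two-sided p-value ≈ 0.0094
Since p ≈ 0.0094 < α = 0.05, reject H0; the evidence is statistically significant.

2.769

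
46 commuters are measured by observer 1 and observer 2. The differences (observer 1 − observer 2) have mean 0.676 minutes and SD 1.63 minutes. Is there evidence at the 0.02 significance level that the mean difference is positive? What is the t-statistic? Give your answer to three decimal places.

H0: μ_d = 0; H1: μ_d > 0 (paired t-test on the differences, right-tailed).
t = d̄/(s_d/√n) = 0.676/(1.63/√46) = 2.813
df = n − 1 = 45
p-value = P(T ≥ 2.813) ≈ 0.0036
Since p ≈ 0.0036 < α = 0.02, reject H0; the data support H1.

2.813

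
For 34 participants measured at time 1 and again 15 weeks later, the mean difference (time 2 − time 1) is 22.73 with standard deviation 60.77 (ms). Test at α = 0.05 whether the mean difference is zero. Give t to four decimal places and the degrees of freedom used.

H0: μ_d = 0; H1: μ_d ≠ 0 (paired t-test on the differences, two-sided).
t = d̄/(s_d/√n) = 22.73/(60.77/√34) = 2.1810
df = n − 1 = 33
Two-sided p-value ≈ 0.036
Since p ≈ 0.036 < α = 0.05, reject H0; the data support H1.

t = 2.1810, df = 33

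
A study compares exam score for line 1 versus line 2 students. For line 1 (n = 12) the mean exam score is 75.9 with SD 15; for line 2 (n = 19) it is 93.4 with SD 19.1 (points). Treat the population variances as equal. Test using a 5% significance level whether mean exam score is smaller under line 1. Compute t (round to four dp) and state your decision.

Let group 1 = line 1, group 2 = line 2. H0: μ_1 = μ_2; H1: μ_1 < μ_2 (two-sample pooled-variance t-test, left-tailed).
s_p² = [(12−1)·15² + (19−1)·19.1²]/(12+19−2) = 311.779
t = (75.9 − 93.4)/√[311.779·(1/12 + 1/19)] = -2.6878
df = n₁ + n₂ − 2 = 29
p-value = P(T ≤ -2.6878) ≈ 0.0059
Since p ≈ 0.0059 < α = 0.05, reject H0; the evidence is statistically significant.

t = -2.6878; reject H0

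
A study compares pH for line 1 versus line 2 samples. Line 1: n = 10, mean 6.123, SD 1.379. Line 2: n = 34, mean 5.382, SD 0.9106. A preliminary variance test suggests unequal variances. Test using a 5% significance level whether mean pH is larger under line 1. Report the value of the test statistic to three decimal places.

1.600

Let group 1 = line 1, group 2 = line 2. H0: μ_1 = μ_2; H1: μ_1 > μ_2 (Welch's two-sample t-test, right-tailed).
t = (x̄_1 − x̄_2)/√(s_1²/n_1 + s_2²/n_2) = (6.123 − 5.382)/√(1.379²/10 + 0.9106²/34) = 1.600
Welch–Satterthwaite df ≈ 11.41
p-value = P(T ≥ 1.600) ≈ 0.068
Since p ≈ 0.068 > α = 0.05, fail to reject H0; the data do not provide sufficient evidence against H0.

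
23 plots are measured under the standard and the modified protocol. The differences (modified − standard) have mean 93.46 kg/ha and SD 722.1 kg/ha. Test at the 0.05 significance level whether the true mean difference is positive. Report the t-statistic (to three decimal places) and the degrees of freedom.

H0: μ_d = 0; H1: μ_d > 0 (paired t-test on the differences, right-tailed).
t = d̄/(s_d/√n) = 93.46/(722.1/√23) = 0.621
df = n − 1 = 22
p-value = P(T ≥ 0.621) ≈ 0.2706
Since p ≈ 0.2706 > α = 0.05, fail to reject H0; the evidence is not statistically significant.

t = 0.621, df = 22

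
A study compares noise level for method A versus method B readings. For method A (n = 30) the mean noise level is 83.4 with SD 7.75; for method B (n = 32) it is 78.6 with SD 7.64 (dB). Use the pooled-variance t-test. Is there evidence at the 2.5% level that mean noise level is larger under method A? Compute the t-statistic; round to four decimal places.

Let group 1 = method A, group 2 = method B. H0: μ_1 = μ_2; H1: μ_1 > μ_2 (two-sample pooled-variance t-test, right-tailed).
s_p² = [(30−1)·7.75² + (32−1)·7.64²]/(30+32−2) = 59.1878
t = (83.4 − 78.6)/√[59.1878·(1/30 + 1/32)] = 2.4551
df = n₁ + n₂ − 2 = 60
p-value = P(T ≥ 2.4551) ≈ 0.0085
Since p ≈ 0.0085 < α = 0.025, reject H0; the data support H1.

2.4551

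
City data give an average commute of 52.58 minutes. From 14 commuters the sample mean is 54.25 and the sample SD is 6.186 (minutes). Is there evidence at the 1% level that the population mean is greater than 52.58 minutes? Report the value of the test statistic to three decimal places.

1.010

H0: μ = 52.58; H1: μ > 52.58 (one-sample t-test, right-tailed).
t = (x̄ − μ₀)/(s/√n) = (54.25 − 52.58)/(6.186/√14) = 1.010
df = n − 1 = 13
p-value = P(T ≥ 1.010) ≈ 0.1654
Since p ≈ 0.1654 > α = 0.01, fail to reject H0; the data do not provide sufficient evidence against H0.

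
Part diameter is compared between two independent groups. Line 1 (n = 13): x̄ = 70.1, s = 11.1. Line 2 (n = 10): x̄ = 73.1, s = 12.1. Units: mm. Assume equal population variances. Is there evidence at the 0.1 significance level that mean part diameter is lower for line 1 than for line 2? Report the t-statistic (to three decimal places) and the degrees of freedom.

t = -0.618, df = 21

Let group 1 = line 1, group 2 = line 2. H0: μ_1 = μ_2; H1: μ_1 < μ_2 (two-sample pooled-variance t-test, left-tailed).
s_p² = [(13−1)·11.1² + (10−1)·12.1²]/(13+10−2) = 133.153
t = (70.1 − 73.1)/√[133.153·(1/13 + 1/10)] = -0.618
df = n₁ + n₂ − 2 = 21
p-value = P(T ≤ -0.618) ≈ 0.272
Since p ≈ 0.272 > α = 0.1, fail to reject H0; the evidence is not statistically significant.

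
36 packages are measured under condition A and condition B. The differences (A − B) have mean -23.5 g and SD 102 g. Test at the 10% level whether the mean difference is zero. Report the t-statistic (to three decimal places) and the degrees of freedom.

H0: μ_d = 0; H1: μ_d ≠ 0 (paired t-test on the differences, two-sided).
t = d̄/(s_d/√n) = -23.5/(102/√36) = -1.382
df = n − 1 = 35
Two-sided p-value ≈ 0.176
Since p ≈ 0.176 > α = 0.1, fail to reject H0; the evidence is not statistically significant.

t = -1.382, df = 35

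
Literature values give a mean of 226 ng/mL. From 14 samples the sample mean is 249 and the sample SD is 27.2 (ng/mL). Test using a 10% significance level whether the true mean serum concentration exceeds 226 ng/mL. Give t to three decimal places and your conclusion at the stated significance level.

H0: μ = 226; H1: μ > 226 (one-sample t-test, right-tailed).
t = (x̄ − μ₀)/(s/√n) = (249 − 226)/(27.2/√14) = 3.164
df = n − 1 = 13
p-value = P(T ≥ 3.164) ≈ 0.0037
Since p ≈ 0.0037 < α = 0.1, reject H0; the evidence is statistically significant.

t = 3.164; reject H0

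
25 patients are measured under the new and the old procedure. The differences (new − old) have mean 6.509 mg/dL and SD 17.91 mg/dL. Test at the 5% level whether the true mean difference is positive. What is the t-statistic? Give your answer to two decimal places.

1.82

H0: μ_d = 0; H1: μ_d > 0 (paired t-test on the differences, right-tailed).
t = d̄/(s_d/√n) = 6.509/(17.91/√25) = 1.82
df = n − 1 = 24
p-value = P(T ≥ 1.82) ≈ 0.041
Since p ≈ 0.041 < α = 0.05, reject H0; the evidence is statistically significant.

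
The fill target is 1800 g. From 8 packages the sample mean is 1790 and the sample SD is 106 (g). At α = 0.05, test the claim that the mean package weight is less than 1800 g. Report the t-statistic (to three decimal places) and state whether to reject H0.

t = -0.267; fail to reject H0

H0: μ = 1800; H1: μ < 1800 (one-sample t-test, left-tailed).
t = (x̄ − μ₀)/(s/√n) = (1790 − 1800)/(106/√8) = -0.267
df = n − 1 = 7
p-value = P(T ≤ -0.267) ≈ 0.3986
Since p ≈ 0.3986 > α = 0.05, fail to reject H0; the data do not provide sufficient evidence against H0.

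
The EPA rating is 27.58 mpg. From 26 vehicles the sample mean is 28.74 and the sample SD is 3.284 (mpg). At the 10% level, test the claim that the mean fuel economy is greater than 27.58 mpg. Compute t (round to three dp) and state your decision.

t = 1.801; reject H0

H0: μ = 27.58; H1: μ > 27.58 (one-sample t-test, right-tailed).
t = (x̄ − μ₀)/(s/√n) = (28.74 − 27.58)/(3.284/√26) = 1.801
df = n − 1 = 25
p-value = P(T ≥ 1.801) ≈ 0.042
Since p ≈ 0.042 < α = 0.1, reject H0; the data support H1.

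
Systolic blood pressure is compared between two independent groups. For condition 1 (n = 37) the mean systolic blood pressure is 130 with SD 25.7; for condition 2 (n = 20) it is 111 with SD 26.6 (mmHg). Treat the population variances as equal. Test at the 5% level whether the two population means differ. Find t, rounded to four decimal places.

Let group 1 = condition 1, group 2 = condition 2. H0: μ_1 = μ_2; H1: μ_1 ≠ μ_2 (two-sample pooled-variance t-test, two-sided).
s_p² = [(37−1)·25.7² + (20−1)·26.6²]/(37+20−2) = 676.751
t = (130 − 111)/√[676.751·(1/37 + 1/20)] = 2.6316
df = n₁ + n₂ − 2 = 55
Two-sided p-value ≈ 0.011
Since p ≈ 0.011 < α = 0.05, reject H0; the data support H1.

2.6316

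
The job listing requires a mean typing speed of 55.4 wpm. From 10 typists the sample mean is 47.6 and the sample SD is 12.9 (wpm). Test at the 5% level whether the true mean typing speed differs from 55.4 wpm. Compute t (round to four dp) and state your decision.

t = -1.9121; fail to reject H0

H0: μ = 55.4; H1: μ ≠ 55.4 (one-sample t-test, two-sided).
t = (x̄ − μ₀)/(s/√n) = (47.6 − 55.4)/(12.9/√10) = -1.9121
df = n − 1 = 9
Two-sided p-value ≈ 0.0882
Since p ≈ 0.0882 > α = 0.05, fail to reject H0; the data do not provide sufficient evidence against H0.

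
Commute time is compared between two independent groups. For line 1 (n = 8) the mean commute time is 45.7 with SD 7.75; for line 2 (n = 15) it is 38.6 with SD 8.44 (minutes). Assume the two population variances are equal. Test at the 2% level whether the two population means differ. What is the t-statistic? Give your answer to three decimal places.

Let group 1 = line 1, group 2 = line 2. H0: μ_1 = μ_2; H1: μ_1 ≠ μ_2 (two-sample pooled-variance t-test, two-sided).
s_p² = [(8−1)·7.75² + (15−1)·8.44²]/(8+15−2) = 67.5099
t = (45.7 − 38.6)/√[67.5099·(1/8 + 1/15)] = 1.974
df = n₁ + n₂ − 2 = 21
Two-sided p-value ≈ 0.062
Since p ≈ 0.062 > α = 0.02, fail to reject H0; the data do not provide sufficient evidence against H0.

1.974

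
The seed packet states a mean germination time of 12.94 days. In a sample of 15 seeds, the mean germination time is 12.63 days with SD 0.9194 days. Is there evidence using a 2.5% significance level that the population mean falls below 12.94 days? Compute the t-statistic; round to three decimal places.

H0: μ = 12.94; H1: μ < 12.94 (one-sample t-test, left-tailed).
t = (x̄ − μ₀)/(s/√n) = (12.63 − 12.94)/(0.9194/√15) = -1.306
df = n − 1 = 14
p-value = P(T ≤ -1.306) ≈ 0.1063
Since p ≈ 0.1063 > α = 0.025, fail to reject H0; the data do not provide sufficient evidence against H0.

-1.306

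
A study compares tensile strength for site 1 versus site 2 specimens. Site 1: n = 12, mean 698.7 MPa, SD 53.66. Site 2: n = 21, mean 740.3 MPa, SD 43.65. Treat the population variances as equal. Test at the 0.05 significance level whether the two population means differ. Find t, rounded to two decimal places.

-2.42

Let group 1 = site 1, group 2 = site 2. H0: μ_1 = μ_2; H1: μ_1 ≠ μ_2 (two-sample pooled-variance t-test, two-sided).
s_p² = [(12−1)·53.66² + (21−1)·43.65²]/(12+21−2) = 2250.96
t = (698.7 − 740.3)/√[2250.96·(1/12 + 1/21)] = -2.42
df = n₁ + n₂ − 2 = 31
Two-sided p-value ≈ 0.021
Since p ≈ 0.021 < α = 0.05, reject H0; the evidence is statistically significant.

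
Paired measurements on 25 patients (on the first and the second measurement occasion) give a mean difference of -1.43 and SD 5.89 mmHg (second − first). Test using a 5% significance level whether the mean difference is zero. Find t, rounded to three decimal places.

H0: μ_d = 0; H1: μ_d ≠ 0 (paired t-test on the differences, two-sided).
t = d̄/(s_d/√n) = -1.43/(5.89/√25) = -1.214
df = n − 1 = 24
Two-sided p-value ≈ 0.237
Since p ≈ 0.237 > α = 0.05, fail to reject H0; the evidence is not statistically significant.

-1.214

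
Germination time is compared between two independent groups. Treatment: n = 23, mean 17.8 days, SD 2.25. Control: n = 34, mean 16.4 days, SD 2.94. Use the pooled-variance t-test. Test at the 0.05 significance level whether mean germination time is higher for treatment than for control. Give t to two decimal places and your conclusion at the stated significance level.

Let group 1 = treatment, group 2 = control. H0: μ_1 = μ_2; H1: μ_1 > μ_2 (two-sample pooled-variance t-test, right-tailed).
s_p² = [(23−1)·2.25² + (34−1)·2.94²]/(23+34−2) = 7.21116
t = (17.8 − 16.4)/√[7.21116·(1/23 + 1/34)] = 1.93
df = n₁ + n₂ − 2 = 55
p-value = P(T ≥ 1.93) ≈ 0.0293
Since p ≈ 0.0293 < α = 0.05, reject H0; the evidence is statistically significant.

t = 1.93; reject H0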